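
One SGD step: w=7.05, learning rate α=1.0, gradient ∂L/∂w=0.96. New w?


w_new = w - α·∇
= 7.05 - 1.0·0.96
= 7.05 - 0.96
= 6.09

6.09


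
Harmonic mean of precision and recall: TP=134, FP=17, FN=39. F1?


Precision = 134/151 = 0.8874
Recall = 134/173 = 0.7746
F1 = 2·P·R/(P+R) = 2·TP/(2·TP+FP+FN) = 268/(268+17+39) = 268/324 = 0.8272

0.8272


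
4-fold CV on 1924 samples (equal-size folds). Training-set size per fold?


Fold size = 1924/4 = 481
Training per fold = 1924 - 481 = 1443

1443


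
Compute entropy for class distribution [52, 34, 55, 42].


Probabilities: [52/183, 34/183, 55/183, 42/183] ≈ [0.2842, 0.1858, 0.3005, 0.2295]
H = -((52/183)·log₂(52/183) + (34/183)·log₂(34/183) + (55/183)·log₂(55/183) + (42/183)·log₂(42/183))
  = 1.9755 bits

1.9755 bits


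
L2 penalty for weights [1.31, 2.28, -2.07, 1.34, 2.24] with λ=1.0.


‖w‖₂² = (1.31)² + (2.28)² + (-2.07)² + (1.34)² + (2.24)²
     = 1.7161 + 5.1984 + 4.2849 + 1.7956 + 5.0176
     = 18.0126
λ·‖w‖₂² = 1.0·18.0126 = 18.0126

18.0126


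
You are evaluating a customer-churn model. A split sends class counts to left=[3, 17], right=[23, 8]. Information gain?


Parent = [26, 25], H_parent = 0.9997
H_left = 0.6098 (n=20), H_right = 0.8238 (n=31)
H_children = (20/51)·0.6098 + (31/51)·0.8238 = 0.7399
IG = 0.9997 - 0.7399 = 0.2598

0.2598


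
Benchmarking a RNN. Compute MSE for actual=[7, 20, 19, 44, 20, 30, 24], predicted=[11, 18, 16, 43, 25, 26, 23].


Squared errors: (7-11)²=16, (20-18)²=4, (19-16)²=9, (44-43)²=1, (20-25)²=25, (30-26)²=16, (24-23)²=1
Sum = 72
MSE = 72/7 = 72/7

72/7


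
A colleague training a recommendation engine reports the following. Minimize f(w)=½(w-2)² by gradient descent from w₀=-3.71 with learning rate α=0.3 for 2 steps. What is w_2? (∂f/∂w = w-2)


step 1: grad = -3.71-2 = -5.71; w = -3.71 - 0.3·(-5.71) = -1.997
step 2: grad = -1.997-2 = -3.997; w = -1.997 - 0.3·(-3.997) = -0.7979

-0.7979


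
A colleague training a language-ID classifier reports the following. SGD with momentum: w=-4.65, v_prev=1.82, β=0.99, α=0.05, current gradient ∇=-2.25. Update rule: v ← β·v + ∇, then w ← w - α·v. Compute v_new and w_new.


v_new = 0.99·1.82 - 2.25 = 1.8018 - 2.25 = -0.4482
w_new = -4.65 - 0.05·-0.4482 = -4.65 + 0.02241 = -4.62759

v_new=-0.4482, w_new=-4.62759


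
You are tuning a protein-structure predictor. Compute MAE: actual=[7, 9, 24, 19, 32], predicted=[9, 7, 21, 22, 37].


Absolute errors: |7-9|=2, |9-7|=2, |24-21|=3, |19-22|=3, |32-37|=5
Sum = 15
MAE = 15/5 = 3

3


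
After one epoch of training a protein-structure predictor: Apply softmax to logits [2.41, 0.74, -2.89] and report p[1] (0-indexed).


Exponentials: e^2.41=11.134, e^0.74=2.0959, e^-2.89=0.0556
Sum = 13.2855
Softmax = [0.8381, 0.1578, 0.0042]
p[1] = 2.0959/13.2855 = 0.1578

0.1578


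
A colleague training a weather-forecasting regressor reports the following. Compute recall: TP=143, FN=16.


Recall = TP/(TP+FN)
= 143/(143+16)
= 143/159 = 89.94%

89.94%


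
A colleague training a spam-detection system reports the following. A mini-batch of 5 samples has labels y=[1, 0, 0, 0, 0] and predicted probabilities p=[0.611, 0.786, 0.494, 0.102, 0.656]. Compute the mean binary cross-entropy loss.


L[0] = -ln(0.611) = 0.4927
L[1] = -ln(1-0.786) = -ln(0.214) = 1.5418
L[2] = -ln(1-0.494) = -ln(0.506) = 0.6812
L[3] = -ln(1-0.102) = -ln(0.898) = 0.1076
L[4] = -ln(1-0.656) = -ln(0.344) = 1.0671
mean = (0.4927 + 1.5418 + 0.6812 + 0.1076 + 1.0671)/5 = 0.7781

0.7781


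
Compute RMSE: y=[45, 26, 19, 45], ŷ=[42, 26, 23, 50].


MSE = 50/4 = 12.5
RMSE = √(50/4) = 3.5355

3.5355


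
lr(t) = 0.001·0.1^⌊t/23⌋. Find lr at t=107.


n_drops = ⌊107/23⌋ = 4
lr = 0.001·0.1^4 = 0.001·0.0001 = 0.0000001

0.0000001


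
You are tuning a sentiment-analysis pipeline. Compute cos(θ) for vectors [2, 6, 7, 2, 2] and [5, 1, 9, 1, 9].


A·B = 2·5 + 6·1 + 7·9 + 2·1 + 2·9 = 99
‖A‖ = √97 = 9.8489, ‖B‖ = √189 = 13.7477
cos = 99/(√97·√189) = 99/√18333 = 0.7312

0.7312


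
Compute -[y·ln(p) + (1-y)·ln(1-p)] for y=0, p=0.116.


BCE = -[y·ln(p) + (1-y)·ln(1-p)]
= -0 - 1·ln(1-0.116)
= -ln(0.884) = 0.1233

0.1233


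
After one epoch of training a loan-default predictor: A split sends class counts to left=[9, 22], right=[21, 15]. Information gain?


Parent = [30, 37], H_parent = 0.9921
H_left = 0.8691 (n=31), H_right = 0.9799 (n=36)
H_children = (31/67)·0.8691 + (36/67)·0.9799 = 0.9286
IG = 0.9921 - 0.9286 = 0.0635

0.0635


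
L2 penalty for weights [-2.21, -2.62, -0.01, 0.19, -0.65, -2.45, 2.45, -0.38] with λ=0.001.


‖w‖₂² = (-2.21)² + (-2.62)² + (-0.01)² + (0.19)² + (-0.65)² + (-2.45)² + (2.45)² + (-0.38)²
     = 4.8841 + 6.8644 + 0.0001 + 0.0361 + 0.4225 + 6.0025 + 6.0025 + 0.1444
     = 24.3566
λ·‖w‖₂² = 0.001·24.3566 = 0.024357

0.024357


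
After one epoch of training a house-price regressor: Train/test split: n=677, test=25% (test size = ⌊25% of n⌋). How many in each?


Test = ⌊677·25/100⌋ = 169
Train = 677 - 169 = 508

Train: 508, Test: 169


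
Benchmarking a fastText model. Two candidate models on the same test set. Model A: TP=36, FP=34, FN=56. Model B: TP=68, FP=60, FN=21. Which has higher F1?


Model A: P=36/70=0.5143, R=36/92=0.3913, F1=2PR/(P+R)=2TP/(2TP+FP+FN)=72/162=0.4444
Model B: P=68/128=0.5312, R=68/89=0.764, F1=2PR/(P+R)=2TP/(2TP+FP+FN)=136/217=0.6267
0.4444 < 0.6267 → Model B

Model B


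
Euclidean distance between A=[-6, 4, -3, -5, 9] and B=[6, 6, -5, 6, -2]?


d = √((-6-6)² + (4-6)² + (-3+ 5)² + (-5-6)² + (9+ 2)²)
  = √(144 + 4 + 4 + 121 + 121)
  = √394 = 19.8494

19.8494


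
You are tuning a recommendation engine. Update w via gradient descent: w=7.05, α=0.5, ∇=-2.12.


w_new = w - α·∇
= 7.05 - 0.5·-2.12
= 7.05 + 1.06
= 8.11

8.11


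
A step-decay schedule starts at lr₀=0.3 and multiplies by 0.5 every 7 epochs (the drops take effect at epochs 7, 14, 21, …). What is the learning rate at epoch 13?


n_drops = ⌊13/7⌋ = 1
lr = 0.3·0.5^1 = 0.3·0.5 = 0.15

0.15


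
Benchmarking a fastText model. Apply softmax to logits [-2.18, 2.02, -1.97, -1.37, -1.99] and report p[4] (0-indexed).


Exponentials: e^-2.18=0.113, e^2.02=7.5383, e^-1.97=0.1395, e^-1.37=0.2541, e^-1.99=0.1367
Sum = 8.1816
Softmax = [0.0138, 0.9214, 0.017, 0.0311, 0.0167]
p[4] = 0.1367/8.1816 = 0.0167

0.0167


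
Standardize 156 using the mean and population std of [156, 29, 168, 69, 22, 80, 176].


μ = 100, σ = 60.9707
z = (156 - 100)/60.9707 = 0.9185

0.9185


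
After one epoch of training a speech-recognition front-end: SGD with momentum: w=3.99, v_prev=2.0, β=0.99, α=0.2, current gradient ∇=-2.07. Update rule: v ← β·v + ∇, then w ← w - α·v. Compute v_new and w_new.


v_new = 0.99·2.0 - 2.07 = 1.98 - 2.07 = -0.09
w_new = 3.99 - 0.2·-0.09 = 3.99 + 0.018 = 4.008

v_new=-0.09, w_new=4.008


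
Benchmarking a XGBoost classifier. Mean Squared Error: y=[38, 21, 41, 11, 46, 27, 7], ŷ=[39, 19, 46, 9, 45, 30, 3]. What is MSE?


Squared errors: (38-39)²=1, (21-19)²=4, (41-46)²=25, (11-9)²=4, (46-45)²=1, (27-30)²=9, (7-3)²=16
Sum = 60
MSE = 60/7 = 60/7

60/7


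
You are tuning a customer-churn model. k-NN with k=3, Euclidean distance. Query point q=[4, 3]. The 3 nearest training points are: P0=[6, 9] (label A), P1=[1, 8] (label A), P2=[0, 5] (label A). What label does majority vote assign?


d(q,P0) = 6.3246  (label A)
d(q,P1) = 5.831  (label A)
d(q,P2) = 4.4721  (label A)
Votes: A=3, B=0
Majority → A

A


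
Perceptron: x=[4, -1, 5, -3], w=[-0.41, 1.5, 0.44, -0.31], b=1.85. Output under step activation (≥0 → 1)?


z = (4)·(-0.41) + (-1)·(1.5) + (5)·(0.44) + (-3)·(-0.31) + 1.85
  = 1.84
step(z) = 1 (z≥0)

1


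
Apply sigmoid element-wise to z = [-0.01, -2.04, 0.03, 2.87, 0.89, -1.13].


σ(-0.01) = 1/(1+e^0.01) = 0.4975
σ(-2.04) = 1/(1+e^2.04) = 0.1151
σ(0.03) = 1/(1+e^-0.03) = 0.5075
σ(2.87) = 1/(1+e^-2.87) = 0.9463
σ(0.89) = 1/(1+e^-0.89) = 0.7089
σ(-1.13) = 1/(1+e^1.13) = 0.2442
result = [0.4975, 0.1151, 0.5075, 0.9463, 0.7089, 0.2442]

[0.4975, 0.1151, 0.5075, 0.9463, 0.7089, 0.2442]


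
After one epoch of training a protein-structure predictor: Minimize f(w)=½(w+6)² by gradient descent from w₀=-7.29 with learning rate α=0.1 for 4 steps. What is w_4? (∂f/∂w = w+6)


step 1: grad = -7.29+6 = -1.29; w = -7.29 - 0.1·(-1.29) = -7.161
step 2: grad = -7.161+6 = -1.161; w = -7.161 - 0.1·(-1.161) = -7.0449
step 3: grad = -7.0449+6 = -1.0449; w = -7.0449 - 0.1·(-1.0449) = -6.94041
step 4: grad = -6.94041+6 = -0.94041; w = -6.94041 - 0.1·(-0.94041) = -6.846369

-6.846369


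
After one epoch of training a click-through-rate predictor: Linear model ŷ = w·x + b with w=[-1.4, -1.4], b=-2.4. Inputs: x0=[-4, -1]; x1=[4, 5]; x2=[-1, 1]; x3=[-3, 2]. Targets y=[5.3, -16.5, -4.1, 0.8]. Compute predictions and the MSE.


ŷ0 = (-1.4)·(-4) + (-1.4)·(-1) - 2.4 = 4.6
ŷ1 = (-1.4)·(4) + (-1.4)·(5) - 2.4 = -15.0
ŷ2 = (-1.4)·(-1) + (-1.4)·(1) - 2.4 = -2.4
ŷ3 = (-1.4)·(-3) + (-1.4)·(2) - 2.4 = -1.0
errors² = [0.49, 2.25, 2.89, 3.24]
MSE = 8.8700/4 = 2.2175

2.2175


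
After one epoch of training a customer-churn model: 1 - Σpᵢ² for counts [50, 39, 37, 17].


Probabilities: [50/143, 39/143, 37/143, 17/143] ≈ [0.3497, 0.2727, 0.2587, 0.1189]
Σpᵢ² = (2500 + 1521 + 1369 + 289)/143² = 5679/20449
Gini = 1 - Σpᵢ² = 1 - 5679/20449 = 0.7223

0.7223


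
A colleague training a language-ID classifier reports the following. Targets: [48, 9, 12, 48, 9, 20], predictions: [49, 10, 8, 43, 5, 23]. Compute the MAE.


Absolute errors: |48-49|=1, |9-10|=1, |12-8|=4, |48-43|=5, |9-5|=4, |20-23|=3
Sum = 18
MAE = 18/6 = 3

3


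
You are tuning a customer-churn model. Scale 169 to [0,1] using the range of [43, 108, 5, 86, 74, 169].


min=5, max=169
(169-5)/(169-5) = 164/164 = 1.0

1.0


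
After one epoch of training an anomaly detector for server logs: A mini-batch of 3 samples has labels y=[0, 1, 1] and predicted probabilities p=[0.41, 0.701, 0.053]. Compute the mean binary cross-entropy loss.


L[0] = -ln(1-0.41) = -ln(0.59) = 0.5276
L[1] = -ln(0.701) = 0.3552
L[2] = -ln(0.053) = 2.9375
mean = (0.5276 + 0.3552 + 2.9375)/3 = 1.2734

1.2734


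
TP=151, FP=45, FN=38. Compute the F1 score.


Precision = 151/196 = 0.7704
Recall = 151/189 = 0.7989
F1 = 2·P·R/(P+R) = 2·TP/(2·TP+FP+FN) = 302/(302+45+38) = 302/385 = 0.7844

0.7844


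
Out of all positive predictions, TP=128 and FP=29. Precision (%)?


Precision = TP/(TP+FP)
= 128/(128+29)
= 128/157 = 81.53%

81.53%


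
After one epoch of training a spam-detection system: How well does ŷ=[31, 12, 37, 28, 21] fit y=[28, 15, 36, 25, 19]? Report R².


ȳ = 24.6
SS_res = Σ(y-ŷ)² = 32
SS_tot = Σ(y-ȳ)² = 265.2
R² = 1 - SS_res/SS_tot = 1 - 0.1207 = 0.8793

0.8793


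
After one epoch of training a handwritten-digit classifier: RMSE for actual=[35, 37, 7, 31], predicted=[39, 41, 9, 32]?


MSE = 37/4 = 9.25
RMSE = √(37/4) = 3.0414

3.0414


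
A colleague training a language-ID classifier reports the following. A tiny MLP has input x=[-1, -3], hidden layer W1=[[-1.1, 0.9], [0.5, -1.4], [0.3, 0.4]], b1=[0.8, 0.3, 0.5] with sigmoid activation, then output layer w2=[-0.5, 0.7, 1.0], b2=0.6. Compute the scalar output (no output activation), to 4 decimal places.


z1[0] = (-1.1)·(-1) + (0.9)·(-3) + 0.8 = -0.8
z1[1] = (0.5)·(-1) + (-1.4)·(-3) + 0.3 = 4.0
z1[2] = (0.3)·(-1) + (0.4)·(-3) + 0.5 = -1.0
h = sigmoid(z1) = [0.31, 0.982, 0.2689]
output = (-0.5)·(0.31) + (0.7)·(0.982) + (1.0)·(0.2689) + 0.6 = 1.4013

1.4013


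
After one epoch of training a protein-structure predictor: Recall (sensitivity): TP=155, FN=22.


Recall = TP/(TP+FN)
= 155/(155+22)
= 155/177 = 87.57%

87.57%


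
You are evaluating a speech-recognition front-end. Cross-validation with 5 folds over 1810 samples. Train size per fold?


Fold size = 1810/5 = 362
Training per fold = 1810 - 362 = 1448

1448


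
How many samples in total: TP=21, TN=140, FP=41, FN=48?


Total = TP + TN + FP + FN
= 21 + 140 + 41 + 48
= 250
(Predicted positive: 62, predicted negative: 188)

250


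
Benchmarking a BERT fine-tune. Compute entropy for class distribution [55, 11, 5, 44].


Probabilities: [55/115, 11/115, 5/115, 44/115] ≈ [0.4783, 0.0957, 0.0435, 0.3826]
H = -((55/115)·log₂(55/115) + (11/115)·log₂(11/115) + (5/115)·log₂(5/115) + (44/115)·log₂(44/115))
  = 1.5598 bits

1.5598 bits


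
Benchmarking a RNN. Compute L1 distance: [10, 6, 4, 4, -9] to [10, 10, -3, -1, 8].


d = |10-10| + |6-10| + |4+ 3| + |4+ 1| + |-9-8|
  = 0 + 4 + 7 + 5 + 17
  = 33

33


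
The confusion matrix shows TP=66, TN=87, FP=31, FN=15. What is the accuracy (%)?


Accuracy = (TP+TN)/(TP+TN+FP+FN)
= (66+87)/(199)
= 153/199 = 76.88%

76.88%


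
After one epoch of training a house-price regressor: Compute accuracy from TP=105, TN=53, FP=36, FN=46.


Accuracy = (TP+TN)/(TP+TN+FP+FN)
= (105+53)/(240)
= 158/240 = 65.83%

65.83%


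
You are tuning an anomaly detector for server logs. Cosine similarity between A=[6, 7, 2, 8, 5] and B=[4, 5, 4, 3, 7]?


A·B = 6·4 + 7·5 + 2·4 + 8·3 + 5·7 = 126
‖A‖ = √178 = 13.3417, ‖B‖ = √115 = 10.7238
cos = 126/(√178·√115) = 126/√20470 = 0.8807

0.8807


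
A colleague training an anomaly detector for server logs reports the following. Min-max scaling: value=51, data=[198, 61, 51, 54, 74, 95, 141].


min=51, max=198
(51-51)/(198-51) = 0/147 = 0.0

0.0


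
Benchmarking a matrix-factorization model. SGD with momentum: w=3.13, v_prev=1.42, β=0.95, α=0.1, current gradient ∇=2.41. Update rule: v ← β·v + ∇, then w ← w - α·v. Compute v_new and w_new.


v_new = 0.95·1.42 + 2.41 = 1.349 + 2.41 = 3.759
w_new = 3.13 - 0.1·3.759 = 3.13 - 0.3759 = 2.7541

v_new=3.759, w_new=2.7541


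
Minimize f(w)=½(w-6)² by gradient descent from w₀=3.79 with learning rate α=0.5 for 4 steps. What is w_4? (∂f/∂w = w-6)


step 1: grad = 3.79-6 = -2.21; w = 3.79 - 0.5·(-2.21) = 4.895
step 2: grad = 4.895-6 = -1.105; w = 4.895 - 0.5·(-1.105) = 5.4475
step 3: grad = 5.4475-6 = -0.5525; w = 5.4475 - 0.5·(-0.5525) = 5.72375
step 4: grad = 5.72375-6 = -0.27625; w = 5.72375 - 0.5·(-0.27625) = 5.861875

5.861875


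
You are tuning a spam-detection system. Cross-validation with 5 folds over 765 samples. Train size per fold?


Fold size = 765/5 = 153
Training per fold = 765 - 153 = 612

612


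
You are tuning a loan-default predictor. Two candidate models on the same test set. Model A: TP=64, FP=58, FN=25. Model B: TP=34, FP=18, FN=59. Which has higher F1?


Model A: P=64/122=0.5246, R=64/89=0.7191, F1=2PR/(P+R)=2TP/(2TP+FP+FN)=128/211=0.6066
Model B: P=34/52=0.6538, R=34/93=0.3656, F1=2PR/(P+R)=2TP/(2TP+FP+FN)=68/145=0.469
0.6066 > 0.469 → Model A

Model A


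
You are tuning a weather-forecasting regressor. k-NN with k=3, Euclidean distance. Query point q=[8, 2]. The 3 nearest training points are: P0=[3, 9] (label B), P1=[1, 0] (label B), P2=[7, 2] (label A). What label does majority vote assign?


d(q,P0) = 8.6023  (label B)
d(q,P1) = 7.2801  (label B)
d(q,P2) = 1.0  (label A)
Votes: A=1, B=2
Majority → B

B


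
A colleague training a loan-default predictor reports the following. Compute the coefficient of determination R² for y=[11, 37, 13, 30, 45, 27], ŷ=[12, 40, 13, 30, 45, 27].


ȳ = 27.1667
SS_res = Σ(y-ŷ)² = 10
SS_tot = Σ(y-ȳ)² = 884.83
R² = 1 - SS_res/SS_tot = 1 - 0.0113 = 0.9887

0.9887


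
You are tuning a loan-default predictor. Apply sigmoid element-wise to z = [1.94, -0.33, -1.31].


σ(1.94) = 1/(1+e^-1.94) = 0.8744
σ(-0.33) = 1/(1+e^0.33) = 0.4182
σ(-1.31) = 1/(1+e^1.31) = 0.2125
result = [0.8744, 0.4182, 0.2125]

[0.8744, 0.4182, 0.2125]


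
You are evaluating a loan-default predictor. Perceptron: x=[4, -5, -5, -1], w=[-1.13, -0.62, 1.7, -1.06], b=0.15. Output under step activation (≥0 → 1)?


z = (4)·(-1.13) + (-5)·(-0.62) + (-5)·(1.7) + (-1)·(-1.06) + 0.15
  = -8.71
step(z) = 0 (z<0)

0


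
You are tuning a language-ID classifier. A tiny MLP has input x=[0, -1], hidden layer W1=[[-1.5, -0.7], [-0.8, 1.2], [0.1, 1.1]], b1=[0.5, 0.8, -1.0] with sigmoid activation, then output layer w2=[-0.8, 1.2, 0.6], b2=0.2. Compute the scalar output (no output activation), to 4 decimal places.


z1[0] = (-1.5)·(0) + (-0.7)·(-1) + 0.5 = 1.2
z1[1] = (-0.8)·(0) + (1.2)·(-1) + 0.8 = -0.4
z1[2] = (0.1)·(0) + (1.1)·(-1) - 1.0 = -2.1
h = sigmoid(z1) = [0.7685, 0.4013, 0.1091]
output = (-0.8)·(0.7685) + (1.2)·(0.4013) + (0.6)·(0.1091) + 0.2 = 0.1322

0.1322


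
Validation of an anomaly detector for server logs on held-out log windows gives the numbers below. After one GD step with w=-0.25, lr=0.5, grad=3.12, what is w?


w_new = w - α·∇
= -0.25 - 0.5·3.12
= -0.25 - 1.56
= -1.81

-1.81


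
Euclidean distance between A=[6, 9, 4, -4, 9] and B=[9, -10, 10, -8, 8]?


d = √((6-9)² + (9+ 10)² + (4-10)² + (-4+ 8)² + (9-8)²)
  = √(9 + 361 + 36 + 16 + 1)
  = √423 = 20.567

20.567


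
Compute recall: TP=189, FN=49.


Recall = TP/(TP+FN)
= 189/(189+49)
= 189/238 = 79.41%

79.41%


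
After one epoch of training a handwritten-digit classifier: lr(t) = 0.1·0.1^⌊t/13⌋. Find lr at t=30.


n_drops = ⌊30/13⌋ = 2
lr = 0.1·0.1^2 = 0.1·0.01 = 0.001

0.001


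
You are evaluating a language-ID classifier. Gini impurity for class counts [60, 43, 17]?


Probabilities: [60/120, 43/120, 17/120] ≈ [0.5, 0.3583, 0.1417]
Σpᵢ² = (3600 + 1849 + 289)/120² = 5738/14400
Gini = 1 - Σpᵢ² = 1 - 5738/14400 = 0.6015

0.6015


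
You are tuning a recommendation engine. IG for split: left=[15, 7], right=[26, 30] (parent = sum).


Parent = [41, 37], H_parent = 0.9981
H_left = 0.9024 (n=22), H_right = 0.9963 (n=56)
H_children = (22/78)·0.9024 + (56/78)·0.9963 = 0.9698
IG = 0.9981 - 0.9698 = 0.0283

0.0283


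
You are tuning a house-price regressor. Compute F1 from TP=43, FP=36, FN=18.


Precision = 43/79 = 0.5443
Recall = 43/61 = 0.7049
F1 = 2·P·R/(P+R) = 2·TP/(2·TP+FP+FN) = 86/(86+36+18) = 86/140 = 0.6143

0.6143


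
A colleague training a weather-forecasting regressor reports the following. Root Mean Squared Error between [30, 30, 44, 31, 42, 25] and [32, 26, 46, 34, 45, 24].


MSE = 43/6 = 7.1667
RMSE = √(43/6) = 2.6771

2.6771


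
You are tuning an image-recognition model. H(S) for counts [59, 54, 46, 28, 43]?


Probabilities: [59/230, 54/230, 46/230, 28/230, 43/230] ≈ [0.2565, 0.2348, 0.2, 0.1217, 0.187]
H = -((59/230)·log₂(59/230) + (54/230)·log₂(54/230) + (46/230)·log₂(46/230) + (28/230)·log₂(28/230) + (43/230)·log₂(43/230))
  = 2.2809 bits

2.2809 bits


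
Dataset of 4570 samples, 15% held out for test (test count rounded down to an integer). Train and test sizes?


Test = ⌊4570·15/100⌋ = 685
Train = 4570 - 685 = 3885

Train: 3885, Test: 685


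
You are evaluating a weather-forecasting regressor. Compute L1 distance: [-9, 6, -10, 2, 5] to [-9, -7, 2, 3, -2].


d = |-9+ 9| + |6+ 7| + |-10-2| + |2-3| + |5+ 2|
  = 0 + 13 + 12 + 1 + 7
  = 33

33


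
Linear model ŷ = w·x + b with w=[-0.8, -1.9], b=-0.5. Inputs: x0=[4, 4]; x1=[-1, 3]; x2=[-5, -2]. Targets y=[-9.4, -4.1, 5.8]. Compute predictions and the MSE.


ŷ0 = (-0.8)·(4) + (-1.9)·(4) - 0.5 = -11.3
ŷ1 = (-0.8)·(-1) + (-1.9)·(3) - 0.5 = -5.4
ŷ2 = (-0.8)·(-5) + (-1.9)·(-2) - 0.5 = 7.3
errors² = [3.61, 1.69, 2.25]
MSE = 7.5500/3 = 2.5167

2.5167


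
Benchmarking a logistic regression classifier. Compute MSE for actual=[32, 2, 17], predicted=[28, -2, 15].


Squared errors: (32-28)²=16, (2+ 2)²=16, (17-15)²=4
Sum = 36
MSE = 36/3 = 12

12


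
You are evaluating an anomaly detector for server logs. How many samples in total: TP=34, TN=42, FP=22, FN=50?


Total = TP + TN + FP + FN
= 34 + 42 + 22 + 50
= 148
(Predicted positive: 56, predicted negative: 92)

148


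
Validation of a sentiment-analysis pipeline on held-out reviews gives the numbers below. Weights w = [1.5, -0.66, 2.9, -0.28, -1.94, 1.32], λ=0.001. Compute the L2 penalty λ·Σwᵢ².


‖w‖₂² = (1.5)² + (-0.66)² + (2.9)² + (-0.28)² + (-1.94)² + (1.32)²
     = 2.25 + 0.4356 + 8.41 + 0.0784 + 3.7636 + 1.7424
     = 16.68
λ·‖w‖₂² = 0.001·16.68 = 0.01668

0.01668


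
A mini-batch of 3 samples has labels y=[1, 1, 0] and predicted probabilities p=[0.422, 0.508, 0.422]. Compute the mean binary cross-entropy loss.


L[0] = -ln(0.422) = 0.8627
L[1] = -ln(0.508) = 0.6773
L[2] = -ln(1-0.422) = -ln(0.578) = 0.5482
mean = (0.8627 + 0.6773 + 0.5482)/3 = 0.6961

0.6961


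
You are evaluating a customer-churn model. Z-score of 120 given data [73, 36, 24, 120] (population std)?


μ = 63.25, σ = 37.4124
z = (120 - 63.25)/37.4124 = 1.5169

1.5169


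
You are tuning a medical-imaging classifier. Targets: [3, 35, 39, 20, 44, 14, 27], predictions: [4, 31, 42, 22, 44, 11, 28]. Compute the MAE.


Absolute errors: |3-4|=1, |35-31|=4, |39-42|=3, |20-22|=2, |44-44|=0, |14-11|=3, |27-28|=1
Sum = 14
MAE = 14/7 = 2

2


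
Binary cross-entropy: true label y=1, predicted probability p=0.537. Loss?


BCE = -[y·ln(p) + (1-y)·ln(1-p)]
= -1·ln(0.537) - 0
= -ln(0.537) = 0.6218

0.6218


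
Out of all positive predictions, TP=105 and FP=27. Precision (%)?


Precision = TP/(TP+FP)
= 105/(105+27)
= 105/132 = 79.55%

79.55%


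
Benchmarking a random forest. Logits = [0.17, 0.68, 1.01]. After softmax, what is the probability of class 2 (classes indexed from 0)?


Exponentials: e^0.17=1.1853, e^0.68=1.9739, e^1.01=2.7456
Sum = 5.9048
Softmax = [0.2007, 0.3343, 0.465]
p[2] = 2.7456/5.9048 = 0.465

0.465


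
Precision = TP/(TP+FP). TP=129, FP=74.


Precision = TP/(TP+FP)
= 129/(129+74)
= 129/203 = 63.55%

63.55%


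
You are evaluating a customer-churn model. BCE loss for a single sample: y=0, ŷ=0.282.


BCE = -[y·ln(p) + (1-y)·ln(1-p)]
= -0 - 1·ln(1-0.282)
= -ln(0.718) = 0.3313

0.3313


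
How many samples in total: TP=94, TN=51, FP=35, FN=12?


Total = TP + TN + FP + FN
= 94 + 51 + 35 + 12
= 192
(Predicted positive: 129, predicted negative: 63)

192


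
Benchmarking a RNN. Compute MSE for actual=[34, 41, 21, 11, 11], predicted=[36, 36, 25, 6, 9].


Squared errors: (34-36)²=4, (41-36)²=25, (21-25)²=16, (11-6)²=25, (11-9)²=4
Sum = 74
MSE = 74/5 = 74/5

74/5


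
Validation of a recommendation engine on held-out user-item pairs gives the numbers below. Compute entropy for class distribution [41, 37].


Probabilities: [41/78, 37/78] ≈ [0.5256, 0.4744]
H = -((41/78)·log₂(41/78) + (37/78)·log₂(37/78))
  = 0.9981 bits

0.9981 bits


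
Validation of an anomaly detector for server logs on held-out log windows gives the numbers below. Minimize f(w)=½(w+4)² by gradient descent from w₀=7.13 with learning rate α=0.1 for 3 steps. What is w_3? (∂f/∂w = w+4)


step 1: grad = 7.13+4 = 11.13; w = 7.13 - 0.1·(11.13) = 6.017
step 2: grad = 6.017+4 = 10.017; w = 6.017 - 0.1·(10.017) = 5.0153
step 3: grad = 5.0153+4 = 9.0153; w = 5.0153 - 0.1·(9.0153) = 4.11377

4.11377


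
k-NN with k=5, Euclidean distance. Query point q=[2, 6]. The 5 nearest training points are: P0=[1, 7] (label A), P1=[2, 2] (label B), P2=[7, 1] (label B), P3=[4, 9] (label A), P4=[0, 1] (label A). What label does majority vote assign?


d(q,P0) = 1.4142  (label A)
d(q,P1) = 4.0  (label B)
d(q,P2) = 7.0711  (label B)
d(q,P3) = 3.6056  (label A)
d(q,P4) = 5.3852  (label A)
Votes: A=3, B=2
Majority → A

A


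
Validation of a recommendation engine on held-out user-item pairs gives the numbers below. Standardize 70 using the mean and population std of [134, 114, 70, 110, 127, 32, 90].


μ = 96.7143, σ = 33.2296
z = (70 - 96.7143)/33.2296 = -0.8039

-0.8039


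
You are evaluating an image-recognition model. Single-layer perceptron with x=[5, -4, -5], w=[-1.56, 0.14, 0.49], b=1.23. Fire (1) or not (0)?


z = (5)·(-1.56) + (-4)·(0.14) + (-5)·(0.49) + 1.23
  = -9.58
step(z) = 0 (z<0)

0


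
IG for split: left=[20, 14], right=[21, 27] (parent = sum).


Parent = [41, 41], H_parent = 1
H_left = 0.9774 (n=34), H_right = 0.9887 (n=48)
H_children = (34/82)·0.9774 + (48/82)·0.9887 = 0.984
IG = 1 - 0.984 = 0.016

0.016


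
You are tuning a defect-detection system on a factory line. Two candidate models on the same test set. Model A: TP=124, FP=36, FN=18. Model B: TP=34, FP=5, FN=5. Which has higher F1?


Model A: P=124/160=0.775, R=124/142=0.8732, F1=2PR/(P+R)=2TP/(2TP+FP+FN)=248/302=0.8212
Model B: P=34/39=0.8718, R=34/39=0.8718, F1=2PR/(P+R)=2TP/(2TP+FP+FN)=68/78=0.8718
0.8212 < 0.8718 → Model B

Model B


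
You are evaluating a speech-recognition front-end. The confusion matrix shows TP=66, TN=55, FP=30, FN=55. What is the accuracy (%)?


Accuracy = (TP+TN)/(TP+TN+FP+FN)
= (66+55)/(206)
= 121/206 = 58.74%

58.74%


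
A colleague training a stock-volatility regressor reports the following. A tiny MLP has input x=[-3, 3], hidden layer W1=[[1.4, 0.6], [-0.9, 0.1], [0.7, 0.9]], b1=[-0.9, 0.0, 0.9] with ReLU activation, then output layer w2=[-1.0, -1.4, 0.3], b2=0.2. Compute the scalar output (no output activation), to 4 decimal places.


z1[0] = (1.4)·(-3) + (0.6)·(3) - 0.9 = -3.3
z1[1] = (-0.9)·(-3) + (0.1)·(3) + 0.0 = 3.0
z1[2] = (0.7)·(-3) + (0.9)·(3) + 0.9 = 1.5
h = ReLU(z1) = [0.0, 3.0, 1.5]
output = (-1.0)·(0.0) + (-1.4)·(3.0) + (0.3)·(1.5) + 0.2 = -3.55

-3.55


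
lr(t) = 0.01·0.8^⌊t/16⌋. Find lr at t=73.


n_drops = ⌊73/16⌋ = 4
lr = 0.01·0.8^4 = 0.01·0.4096 = 0.004096

0.004096


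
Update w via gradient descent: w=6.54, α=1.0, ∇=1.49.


w_new = w - α·∇
= 6.54 - 1.0·1.49
= 6.54 - 1.49
= 5.05

5.05


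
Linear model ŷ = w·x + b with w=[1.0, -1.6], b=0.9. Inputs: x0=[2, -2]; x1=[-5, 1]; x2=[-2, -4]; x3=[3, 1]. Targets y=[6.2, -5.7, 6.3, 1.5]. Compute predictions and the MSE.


ŷ0 = (1.0)·(2) + (-1.6)·(-2) + 0.9 = 6.1
ŷ1 = (1.0)·(-5) + (-1.6)·(1) + 0.9 = -5.7
ŷ2 = (1.0)·(-2) + (-1.6)·(-4) + 0.9 = 5.3
ŷ3 = (1.0)·(3) + (-1.6)·(1) + 0.9 = 2.3
errors² = [0.01, 0.0, 1.0, 0.64]
MSE = 1.6500/4 = 0.4125

0.4125


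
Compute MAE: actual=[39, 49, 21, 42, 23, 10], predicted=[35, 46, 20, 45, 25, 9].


Absolute errors: |39-35|=4, |49-46|=3, |21-20|=1, |42-45|=3, |23-25|=2, |10-9|=1
Sum = 14
MAE = 14/6 = 7/3

7/3


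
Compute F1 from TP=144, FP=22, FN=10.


Precision = 144/166 = 0.8675
Recall = 144/154 = 0.9351
F1 = 2·P·R/(P+R) = 2·TP/(2·TP+FP+FN) = 288/(288+22+10) = 288/320 = 0.9

0.9


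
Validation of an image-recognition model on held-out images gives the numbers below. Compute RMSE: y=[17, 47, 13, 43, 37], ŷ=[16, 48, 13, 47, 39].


MSE = 22/5 = 4.4
RMSE = √(22/5) = 2.0976

2.0976


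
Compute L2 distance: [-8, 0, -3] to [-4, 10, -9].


d = √((-8+ 4)² + (0-10)² + (-3+ 9)²)
  = √(16 + 100 + 36)
  = √152 = 12.3288

12.3288


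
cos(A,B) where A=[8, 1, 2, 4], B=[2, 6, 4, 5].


A·B = 8·2 + 1·6 + 2·4 + 4·5 = 50
‖A‖ = √85 = 9.2195, ‖B‖ = √81 = 9
cos = 50/(√85·√81) = 50/√6885 = 0.6026

0.6026


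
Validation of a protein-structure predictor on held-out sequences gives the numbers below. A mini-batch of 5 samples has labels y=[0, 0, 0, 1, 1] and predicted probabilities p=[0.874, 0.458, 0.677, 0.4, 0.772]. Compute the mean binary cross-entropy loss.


L[0] = -ln(1-0.874) = -ln(0.126) = 2.0715
L[1] = -ln(1-0.458) = -ln(0.542) = 0.6125
L[2] = -ln(1-0.677) = -ln(0.323) = 1.1301
L[3] = -ln(0.4) = 0.9163
L[4] = -ln(0.772) = 0.2588
mean = (2.0715 + 0.6125 + 1.1301 + 0.9163 + 0.2588)/5 = 0.9978

0.9978


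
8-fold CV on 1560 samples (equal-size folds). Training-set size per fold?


Fold size = 1560/8 = 195
Training per fold = 1560 - 195 = 1365

1365


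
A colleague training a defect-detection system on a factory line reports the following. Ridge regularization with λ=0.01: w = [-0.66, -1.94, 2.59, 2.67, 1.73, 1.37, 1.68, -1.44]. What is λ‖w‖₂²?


‖w‖₂² = (-0.66)² + (-1.94)² + (2.59)² + (2.67)² + (1.73)² + (1.37)² + (1.68)² + (-1.44)²
     = 0.4356 + 3.7636 + 6.7081 + 7.1289 + 2.9929 + 1.8769 + 2.8224 + 2.0736
     = 27.802
λ·‖w‖₂² = 0.01·27.802 = 0.27802

0.27802


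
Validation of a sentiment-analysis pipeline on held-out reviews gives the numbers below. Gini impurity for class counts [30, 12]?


Probabilities: [30/42, 12/42] ≈ [0.7143, 0.2857]
Σpᵢ² = (900 + 144)/42² = 1044/1764
Gini = 1 - Σpᵢ² = 1 - 1044/1764 = 0.4082

0.4082


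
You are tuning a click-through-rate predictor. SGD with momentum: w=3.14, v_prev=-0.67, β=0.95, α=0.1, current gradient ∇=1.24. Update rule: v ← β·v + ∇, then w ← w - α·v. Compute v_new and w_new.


v_new = 0.95·-0.67 + 1.24 = -0.6365 + 1.24 = 0.6035
w_new = 3.14 - 0.1·0.6035 = 3.14 - 0.06035 = 3.07965

v_new=0.6035, w_new=3.07965


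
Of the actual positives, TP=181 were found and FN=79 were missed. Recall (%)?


Recall = TP/(TP+FN)
= 181/(181+79)
= 181/260 = 69.62%

69.62%


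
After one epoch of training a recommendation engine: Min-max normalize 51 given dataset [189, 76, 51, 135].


min=51, max=189
(51-51)/(189-51) = 0/138 = 0.0

0.0


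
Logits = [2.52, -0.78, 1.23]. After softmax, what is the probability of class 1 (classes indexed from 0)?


Exponentials: e^2.52=12.4286, e^-0.78=0.4584, e^1.23=3.4212
Sum = 16.3082
Softmax = [0.7621, 0.0281, 0.2098]
p[1] = 0.4584/16.3082 = 0.0281

0.0281


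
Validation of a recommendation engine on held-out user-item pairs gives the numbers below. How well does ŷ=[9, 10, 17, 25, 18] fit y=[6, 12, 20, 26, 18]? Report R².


ȳ = 16.4
SS_res = Σ(y-ŷ)² = 23
SS_tot = Σ(y-ȳ)² = 235.2
R² = 1 - SS_res/SS_tot = 1 - 0.0978 = 0.9022

0.9022


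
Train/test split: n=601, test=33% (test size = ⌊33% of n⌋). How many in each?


Test = ⌊601·33/100⌋ = 198
Train = 601 - 198 = 403

Train: 403, Test: 198


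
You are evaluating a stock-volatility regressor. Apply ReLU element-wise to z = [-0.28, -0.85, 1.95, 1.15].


ReLU(-0.28) = max(0, -0.28) = 0.0
ReLU(-0.85) = max(0, -0.85) = 0.0
ReLU(1.95) = max(0, 1.95) = 1.95
ReLU(1.15) = max(0, 1.15) = 1.15
result = [0.0, 0.0, 1.95, 1.15]

[0.0, 0.0, 1.95, 1.15]


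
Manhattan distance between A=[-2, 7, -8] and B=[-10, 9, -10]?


d = |-2+ 10| + |7-9| + |-8+ 10|
  = 8 + 2 + 2
  = 12

12


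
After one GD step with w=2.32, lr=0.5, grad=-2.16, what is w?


w_new = w - α·∇
= 2.32 - 0.5·-2.16
= 2.32 + 1.08
= 3.4

3.4


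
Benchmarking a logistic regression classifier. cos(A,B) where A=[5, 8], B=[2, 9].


A·B = 5·2 + 8·9 = 82
‖A‖ = √89 = 9.434, ‖B‖ = √85 = 9.2195
cos = 82/(√89·√85) = 82/√7565 = 0.9428

0.9428


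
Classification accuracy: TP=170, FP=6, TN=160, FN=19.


Accuracy = (TP+TN)/(TP+TN+FP+FN)
= (170+160)/(355)
= 330/355 = 92.96%

92.96%


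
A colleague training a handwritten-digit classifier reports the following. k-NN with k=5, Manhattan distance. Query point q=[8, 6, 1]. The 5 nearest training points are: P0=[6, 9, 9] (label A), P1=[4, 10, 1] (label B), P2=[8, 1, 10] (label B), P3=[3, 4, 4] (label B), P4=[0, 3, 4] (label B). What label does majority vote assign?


d(q,P0) = 13  (label A)
d(q,P1) = 8  (label B)
d(q,P2) = 14  (label B)
d(q,P3) = 10  (label B)
d(q,P4) = 14  (label B)
Votes: A=1, B=4
Majority → B

B


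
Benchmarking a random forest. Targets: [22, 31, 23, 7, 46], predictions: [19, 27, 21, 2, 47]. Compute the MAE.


Absolute errors: |22-19|=3, |31-27|=4, |23-21|=2, |7-2|=5, |46-47|=1
Sum = 15
MAE = 15/5 = 3

3


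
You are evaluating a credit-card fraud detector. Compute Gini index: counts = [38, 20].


Probabilities: [38/58, 20/58] ≈ [0.6552, 0.3448]
Σpᵢ² = (1444 + 400)/58² = 1844/3364
Gini = 1 - Σpᵢ² = 1 - 1844/3364 = 0.4518

0.4518


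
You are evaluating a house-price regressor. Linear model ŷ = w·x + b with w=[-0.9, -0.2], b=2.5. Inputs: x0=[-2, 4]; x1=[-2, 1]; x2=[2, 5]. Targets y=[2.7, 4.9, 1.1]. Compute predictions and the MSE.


ŷ0 = (-0.9)·(-2) + (-0.2)·(4) + 2.5 = 3.5
ŷ1 = (-0.9)·(-2) + (-0.2)·(1) + 2.5 = 4.1
ŷ2 = (-0.9)·(2) + (-0.2)·(5) + 2.5 = -0.3
errors² = [0.64, 0.64, 1.96]
MSE = 3.2400/3 = 1.08

1.08


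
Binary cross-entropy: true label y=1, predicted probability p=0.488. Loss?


BCE = -[y·ln(p) + (1-y)·ln(1-p)]
= -1·ln(0.488) - 0
= -ln(0.488) = 0.7174

0.7174


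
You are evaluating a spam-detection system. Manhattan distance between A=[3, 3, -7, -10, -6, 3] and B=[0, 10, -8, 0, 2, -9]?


d = |3-0| + |3-10| + |-7+ 8| + |-10-0| + |-6-2| + |3+ 9|
  = 3 + 7 + 1 + 10 + 8 + 12
  = 41

41


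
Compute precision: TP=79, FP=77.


Precision = TP/(TP+FP)
= 79/(79+77)
= 79/156 = 50.64%

50.64%


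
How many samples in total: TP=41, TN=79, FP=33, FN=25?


Total = TP + TN + FP + FN
= 41 + 79 + 33 + 25
= 178
(Predicted positive: 74, predicted negative: 104)

178


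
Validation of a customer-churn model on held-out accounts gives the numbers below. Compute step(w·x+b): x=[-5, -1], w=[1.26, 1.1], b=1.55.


z = (-5)·(1.26) + (-1)·(1.1) + 1.55
  = -5.85
step(z) = 0 (z<0)

0


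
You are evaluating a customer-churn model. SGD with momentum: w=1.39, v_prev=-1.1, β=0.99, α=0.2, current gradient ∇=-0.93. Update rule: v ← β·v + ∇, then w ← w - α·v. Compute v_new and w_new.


v_new = 0.99·-1.1 - 0.93 = -1.089 - 0.93 = -2.019
w_new = 1.39 - 0.2·-2.019 = 1.39 + 0.4038 = 1.7938

v_new=-2.019, w_new=1.7938


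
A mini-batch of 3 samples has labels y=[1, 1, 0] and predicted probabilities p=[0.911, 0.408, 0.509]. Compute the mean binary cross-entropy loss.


L[0] = -ln(0.911) = 0.0932
L[1] = -ln(0.408) = 0.8965
L[2] = -ln(1-0.509) = -ln(0.491) = 0.7113
mean = (0.0932 + 0.8965 + 0.7113)/3 = 0.567

0.567


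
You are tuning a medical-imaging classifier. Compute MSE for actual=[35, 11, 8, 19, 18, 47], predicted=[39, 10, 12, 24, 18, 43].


Squared errors: (35-39)²=16, (11-10)²=1, (8-12)²=16, (19-24)²=25, (18-18)²=0, (47-43)²=16
Sum = 74
MSE = 74/6 = 37/3

37/3


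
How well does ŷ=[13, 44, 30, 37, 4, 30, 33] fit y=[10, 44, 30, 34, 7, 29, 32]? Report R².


ȳ = 26.5714
SS_res = Σ(y-ŷ)² = 29
SS_tot = Σ(y-ȳ)² = 1063.71
R² = 1 - SS_res/SS_tot = 1 - 0.0273 = 0.9727

0.9727


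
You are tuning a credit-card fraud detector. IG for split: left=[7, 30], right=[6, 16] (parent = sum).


Parent = [13, 46], H_parent = 0.7608
H_left = 0.6998 (n=37), H_right = 0.8454 (n=22)
H_children = (37/59)·0.6998 + (22/59)·0.8454 = 0.7541
IG = 0.7608 - 0.7541 = 0.0067

0.0067


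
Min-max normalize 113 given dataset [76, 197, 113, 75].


min=75, max=197
(113-75)/(197-75) = 38/122 = 0.3115

0.3115


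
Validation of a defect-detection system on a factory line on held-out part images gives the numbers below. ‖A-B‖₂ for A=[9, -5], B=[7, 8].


d = √((9-7)² + (-5-8)²)
  = √(4 + 169)
  = √173 = 13.1529

13.1529


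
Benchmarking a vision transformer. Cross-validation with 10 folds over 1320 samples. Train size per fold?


Fold size = 1320/10 = 132
Training per fold = 1320 - 132 = 1188

1188


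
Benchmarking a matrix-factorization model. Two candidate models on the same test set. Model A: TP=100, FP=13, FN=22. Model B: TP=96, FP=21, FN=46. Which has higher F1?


Model A: P=100/113=0.885, R=100/122=0.8197, F1=2PR/(P+R)=2TP/(2TP+FP+FN)=200/235=0.8511
Model B: P=96/117=0.8205, R=96/142=0.6761, F1=2PR/(P+R)=2TP/(2TP+FP+FN)=192/259=0.7413
0.8511 > 0.7413 → Model A

Model A


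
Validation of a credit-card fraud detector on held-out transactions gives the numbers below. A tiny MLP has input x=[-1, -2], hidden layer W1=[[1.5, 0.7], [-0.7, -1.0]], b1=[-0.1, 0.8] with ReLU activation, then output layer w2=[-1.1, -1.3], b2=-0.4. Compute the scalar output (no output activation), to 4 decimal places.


z1[0] = (1.5)·(-1) + (0.7)·(-2) - 0.1 = -3.0
z1[1] = (-0.7)·(-1) + (-1.0)·(-2) + 0.8 = 3.5
h = ReLU(z1) = [0.0, 3.5]
output = (-1.1)·(0.0) + (-1.3)·(3.5) - 0.4 = -4.95

-4.95


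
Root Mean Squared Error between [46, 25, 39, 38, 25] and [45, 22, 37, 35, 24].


MSE = 24/5 = 4.8
RMSE = √(24/5) = 2.1909

2.1909


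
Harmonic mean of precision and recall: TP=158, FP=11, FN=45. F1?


Precision = 158/169 = 0.9349
Recall = 158/203 = 0.7783
F1 = 2·P·R/(P+R) = 2·TP/(2·TP+FP+FN) = 316/(316+11+45) = 316/372 = 0.8495

0.8495


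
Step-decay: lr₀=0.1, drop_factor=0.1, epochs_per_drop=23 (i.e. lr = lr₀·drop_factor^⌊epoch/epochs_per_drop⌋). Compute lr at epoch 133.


n_drops = ⌊133/23⌋ = 5
lr = 0.1·0.1^5 = 0.1·0.00001 = 0.000001

0.000001


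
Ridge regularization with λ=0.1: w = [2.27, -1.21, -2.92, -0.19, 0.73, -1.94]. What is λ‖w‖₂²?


‖w‖₂² = (2.27)² + (-1.21)² + (-2.92)² + (-0.19)² + (0.73)² + (-1.94)²
     = 5.1529 + 1.4641 + 8.5264 + 0.0361 + 0.5329 + 3.7636
     = 19.476
λ·‖w‖₂² = 0.1·19.476 = 1.9476

1.9476


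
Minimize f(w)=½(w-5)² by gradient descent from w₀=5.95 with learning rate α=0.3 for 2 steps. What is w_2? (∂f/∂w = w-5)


step 1: grad = 5.95-5 = 0.95; w = 5.95 - 0.3·(0.95) = 5.665
step 2: grad = 5.665-5 = 0.665; w = 5.665 - 0.3·(0.665) = 5.4655

5.4655


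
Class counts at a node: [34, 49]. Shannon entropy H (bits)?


Probabilities: [34/83, 49/83] ≈ [0.4096, 0.5904]
H = -((34/83)·log₂(34/83) + (49/83)·log₂(49/83))
  = 0.9763 bits

0.9763 bits


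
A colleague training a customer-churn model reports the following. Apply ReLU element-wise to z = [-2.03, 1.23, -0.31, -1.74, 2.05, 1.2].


ReLU(-2.03) = max(0, -2.03) = 0.0
ReLU(1.23) = max(0, 1.23) = 1.23
ReLU(-0.31) = max(0, -0.31) = 0.0
ReLU(-1.74) = max(0, -1.74) = 0.0
ReLU(2.05) = max(0, 2.05) = 2.05
ReLU(1.2) = max(0, 1.2) = 1.2
result = [0.0, 1.23, 0.0, 0.0, 2.05, 1.2]

[0.0, 1.23, 0.0, 0.0, 2.05, 1.2]


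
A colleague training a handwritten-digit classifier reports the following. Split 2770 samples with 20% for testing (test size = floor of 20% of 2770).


Test = ⌊2770·20/100⌋ = 554
Train = 2770 - 554 = 2216

Train: 2216, Test: 554


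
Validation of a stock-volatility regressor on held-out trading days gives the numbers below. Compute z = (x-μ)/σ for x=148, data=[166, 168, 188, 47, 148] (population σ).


μ = 143.4, σ = 49.8381
z = (148 - 143.4)/49.8381 = 0.0923

0.0923


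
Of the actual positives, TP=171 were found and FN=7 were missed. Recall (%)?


Recall = TP/(TP+FN)
= 171/(171+7)
= 171/178 = 96.07%

96.07%


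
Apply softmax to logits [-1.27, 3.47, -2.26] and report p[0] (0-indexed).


Exponentials: e^-1.27=0.2808, e^3.47=32.1367, e^-2.26=0.1044
Sum = 32.5219
Softmax = [0.0086, 0.9882, 0.0032]
p[0] = 0.2808/32.5219 = 0.0086

0.0086


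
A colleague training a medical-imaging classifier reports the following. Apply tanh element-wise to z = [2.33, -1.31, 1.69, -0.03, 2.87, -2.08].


tanh(2.33) = 0.9812
tanh(-1.31) = -0.8643
tanh(1.69) = 0.9341
tanh(-0.03) = -0.03
tanh(2.87) = 0.9936
tanh(-2.08) = -0.9693
result = [0.9812, -0.8643, 0.9341, -0.03, 0.9936, -0.9693]

[0.9812, -0.8643, 0.9341, -0.03, 0.9936, -0.9693]


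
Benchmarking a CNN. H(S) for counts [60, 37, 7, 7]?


Probabilities: [60/111, 37/111, 7/111, 7/111] ≈ [0.5405, 0.3333, 0.0631, 0.0631]
H = -((60/111)·log₂(60/111) + (37/111)·log₂(37/111) + (7/111)·log₂(7/111) + (7/111)·log₂(7/111))
  = 1.5109 bits

1.5109 bits


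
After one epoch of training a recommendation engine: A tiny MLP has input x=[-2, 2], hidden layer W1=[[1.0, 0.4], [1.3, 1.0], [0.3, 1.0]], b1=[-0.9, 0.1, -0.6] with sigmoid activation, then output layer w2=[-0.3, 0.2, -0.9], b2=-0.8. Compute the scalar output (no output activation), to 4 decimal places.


z1[0] = (1.0)·(-2) + (0.4)·(2) - 0.9 = -2.1
z1[1] = (1.3)·(-2) + (1.0)·(2) + 0.1 = -0.5
z1[2] = (0.3)·(-2) + (1.0)·(2) - 0.6 = 0.8
h = sigmoid(z1) = [0.1091, 0.3775, 0.69]
output = (-0.3)·(0.1091) + (0.2)·(0.3775) + (-0.9)·(0.69) - 0.8 = -1.3782

-1.3782
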